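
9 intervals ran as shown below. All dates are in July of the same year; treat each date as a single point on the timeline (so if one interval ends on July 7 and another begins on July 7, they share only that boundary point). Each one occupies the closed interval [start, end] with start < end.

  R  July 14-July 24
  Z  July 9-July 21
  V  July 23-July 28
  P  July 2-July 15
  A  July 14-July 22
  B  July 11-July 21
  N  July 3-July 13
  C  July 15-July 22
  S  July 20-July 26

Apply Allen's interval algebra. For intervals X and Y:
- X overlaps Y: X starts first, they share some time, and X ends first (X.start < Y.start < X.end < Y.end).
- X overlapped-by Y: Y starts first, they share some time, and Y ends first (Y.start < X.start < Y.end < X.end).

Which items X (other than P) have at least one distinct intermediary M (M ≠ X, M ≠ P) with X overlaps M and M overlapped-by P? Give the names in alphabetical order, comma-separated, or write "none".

B, N, Z

Target P = [July 2, July 15].
Intermediaries M with M overlapped-by P: A, B, R, Z.
Via A — items with X overlaps A: B, Z.
Via B — items with X overlaps B: N.
Via R — items with X overlaps R: B, Z.
Via Z — items with X overlaps Z: N.
Union: B, N, Z.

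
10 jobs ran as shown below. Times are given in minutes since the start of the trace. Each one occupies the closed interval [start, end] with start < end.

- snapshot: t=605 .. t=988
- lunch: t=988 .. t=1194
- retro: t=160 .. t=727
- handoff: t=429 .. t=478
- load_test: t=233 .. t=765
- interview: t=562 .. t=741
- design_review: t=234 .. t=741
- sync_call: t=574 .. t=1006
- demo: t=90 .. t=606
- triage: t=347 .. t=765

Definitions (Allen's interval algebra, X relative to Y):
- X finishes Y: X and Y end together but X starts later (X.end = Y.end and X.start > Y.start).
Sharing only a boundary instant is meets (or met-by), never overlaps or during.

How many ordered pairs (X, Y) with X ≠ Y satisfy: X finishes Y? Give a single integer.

Checking all 90 ordered pairs for relation 'finishes'; matching pairs in alphabetical order:
(interview, design_review): interview finishes design_review ✓
(triage, load_test): triage finishes load_test ✓
Count: 2.

2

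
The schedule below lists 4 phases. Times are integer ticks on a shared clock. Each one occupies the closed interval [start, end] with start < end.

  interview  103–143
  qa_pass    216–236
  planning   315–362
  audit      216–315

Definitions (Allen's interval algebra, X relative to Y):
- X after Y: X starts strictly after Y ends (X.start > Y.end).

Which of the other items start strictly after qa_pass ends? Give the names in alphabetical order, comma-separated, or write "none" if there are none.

planning

Target qa_pass = [216, 236].
audit [216, 315] → started-by → no.
interview [103, 143] → before → no.
planning [315, 362] → after → yes.
Result: planning.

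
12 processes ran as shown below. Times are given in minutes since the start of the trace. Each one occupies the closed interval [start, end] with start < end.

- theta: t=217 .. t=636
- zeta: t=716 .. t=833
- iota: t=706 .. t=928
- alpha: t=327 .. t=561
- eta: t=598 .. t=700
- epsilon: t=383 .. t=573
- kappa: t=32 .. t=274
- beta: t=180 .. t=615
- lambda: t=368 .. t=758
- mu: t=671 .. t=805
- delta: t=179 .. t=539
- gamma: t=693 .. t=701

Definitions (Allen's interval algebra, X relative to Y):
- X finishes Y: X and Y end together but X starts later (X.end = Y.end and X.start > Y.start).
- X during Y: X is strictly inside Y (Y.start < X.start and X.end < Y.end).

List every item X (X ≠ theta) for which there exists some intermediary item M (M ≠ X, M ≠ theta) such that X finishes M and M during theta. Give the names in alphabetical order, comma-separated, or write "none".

Target theta = [t=217, t=636].
Intermediaries M with M during theta: alpha, epsilon.
Via alpha — items with X finishes alpha: none.
Via epsilon — items with X finishes epsilon: none.
Union: none.

none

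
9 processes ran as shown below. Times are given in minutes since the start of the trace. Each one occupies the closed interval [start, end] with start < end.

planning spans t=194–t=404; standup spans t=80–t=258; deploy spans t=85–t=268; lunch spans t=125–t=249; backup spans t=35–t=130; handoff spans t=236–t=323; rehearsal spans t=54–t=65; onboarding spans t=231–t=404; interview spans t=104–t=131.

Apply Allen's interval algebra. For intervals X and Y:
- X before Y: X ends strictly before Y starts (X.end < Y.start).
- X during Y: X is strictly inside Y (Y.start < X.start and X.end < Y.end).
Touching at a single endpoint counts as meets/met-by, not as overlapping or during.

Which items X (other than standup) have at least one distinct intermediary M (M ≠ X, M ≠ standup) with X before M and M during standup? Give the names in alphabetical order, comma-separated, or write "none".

Target standup = [t=80, t=258].
Intermediaries M with M during standup: interview, lunch.
Via interview — items with X before interview: rehearsal.
Via lunch — items with X before lunch: rehearsal.
Union: rehearsal.

rehearsal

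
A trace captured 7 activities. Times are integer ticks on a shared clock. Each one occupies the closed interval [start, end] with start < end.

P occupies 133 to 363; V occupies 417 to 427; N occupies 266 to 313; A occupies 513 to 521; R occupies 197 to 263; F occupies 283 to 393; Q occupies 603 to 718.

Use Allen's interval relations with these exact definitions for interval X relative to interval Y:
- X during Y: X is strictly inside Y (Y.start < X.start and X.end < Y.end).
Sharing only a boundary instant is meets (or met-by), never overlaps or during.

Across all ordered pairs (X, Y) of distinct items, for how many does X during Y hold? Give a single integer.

2

Checking all 42 ordered pairs for relation 'during'; matching pairs in alphabetical order:
(N, P): N during P ✓
(R, P): R during P ✓
Count: 2.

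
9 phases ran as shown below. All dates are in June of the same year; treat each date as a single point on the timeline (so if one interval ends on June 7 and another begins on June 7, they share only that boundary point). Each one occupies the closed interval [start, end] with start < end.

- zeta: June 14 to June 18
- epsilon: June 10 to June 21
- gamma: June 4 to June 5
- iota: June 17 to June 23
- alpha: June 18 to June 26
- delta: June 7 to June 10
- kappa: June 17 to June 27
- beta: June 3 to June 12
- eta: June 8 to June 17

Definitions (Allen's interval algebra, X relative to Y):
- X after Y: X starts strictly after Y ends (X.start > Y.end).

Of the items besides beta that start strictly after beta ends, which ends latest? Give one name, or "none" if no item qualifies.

kappa

Target beta = [June 3, June 12].
alpha [June 18, June 26] → after → candidate.
delta [June 7, June 10] → during → excluded.
epsilon [June 10, June 21] → overlapped-by → excluded.
eta [June 8, June 17] → overlapped-by → excluded.
gamma [June 4, June 5] → during → excluded.
iota [June 17, June 23] → after → candidate.
kappa [June 17, June 27] → after → candidate.
zeta [June 14, June 18] → after → candidate.
Among candidates, latest end is June 27 → kappa.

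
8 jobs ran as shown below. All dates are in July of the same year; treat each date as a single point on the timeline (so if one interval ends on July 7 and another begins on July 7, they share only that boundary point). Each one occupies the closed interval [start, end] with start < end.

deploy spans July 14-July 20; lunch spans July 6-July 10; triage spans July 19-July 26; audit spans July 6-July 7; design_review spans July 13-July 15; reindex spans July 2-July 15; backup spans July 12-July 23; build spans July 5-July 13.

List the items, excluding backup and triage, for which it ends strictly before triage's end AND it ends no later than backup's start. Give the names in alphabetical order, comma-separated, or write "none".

audit, lunch

Conditions: its end is strictly before triage's end (X.end < July 26) AND its end is no later than backup's start (X.end <= July 12).
audit: end July 7 < July 26? ✓; end July 7 <= July 12? ✓ → yes.
build: end July 13 < July 26? ✓; end July 13 <= July 12? ✗ → no.
deploy: end July 20 < July 26? ✓; end July 20 <= July 12? ✗ → no.
design_review: end July 15 < July 26? ✓; end July 15 <= July 12? ✗ → no.
lunch: end July 10 < July 26? ✓; end July 10 <= July 12? ✓ → yes.
reindex: end July 15 < July 26? ✓; end July 15 <= July 12? ✗ → no.
Result: audit, lunch.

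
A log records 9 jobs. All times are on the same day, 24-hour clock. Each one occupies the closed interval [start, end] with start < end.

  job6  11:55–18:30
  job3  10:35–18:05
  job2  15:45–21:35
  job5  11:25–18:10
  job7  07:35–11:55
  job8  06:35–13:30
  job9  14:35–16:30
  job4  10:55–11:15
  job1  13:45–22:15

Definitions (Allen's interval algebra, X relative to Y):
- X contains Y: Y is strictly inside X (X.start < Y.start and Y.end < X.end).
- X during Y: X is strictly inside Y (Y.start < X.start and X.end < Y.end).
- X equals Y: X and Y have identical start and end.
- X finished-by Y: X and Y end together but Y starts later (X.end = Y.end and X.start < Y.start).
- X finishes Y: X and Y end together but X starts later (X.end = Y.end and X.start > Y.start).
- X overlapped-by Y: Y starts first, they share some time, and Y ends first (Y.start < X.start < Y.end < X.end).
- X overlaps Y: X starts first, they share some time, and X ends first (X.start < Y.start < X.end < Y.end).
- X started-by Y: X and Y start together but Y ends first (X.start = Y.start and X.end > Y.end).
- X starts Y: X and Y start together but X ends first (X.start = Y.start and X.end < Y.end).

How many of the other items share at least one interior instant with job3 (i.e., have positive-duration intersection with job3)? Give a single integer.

Target job3 = [10:35, 18:05].
job1 [13:45, 22:15] → overlapped-by → counts.
job2 [15:45, 21:35] → overlapped-by → counts.
job4 [10:55, 11:15] → during → counts.
job5 [11:25, 18:10] → overlapped-by → counts.
job6 [11:55, 18:30] → overlapped-by → counts.
job7 [07:35, 11:55] → overlaps → counts.
job8 [06:35, 13:30] → overlaps → counts.
job9 [14:35, 16:30] → during → counts.
Total: 8.

8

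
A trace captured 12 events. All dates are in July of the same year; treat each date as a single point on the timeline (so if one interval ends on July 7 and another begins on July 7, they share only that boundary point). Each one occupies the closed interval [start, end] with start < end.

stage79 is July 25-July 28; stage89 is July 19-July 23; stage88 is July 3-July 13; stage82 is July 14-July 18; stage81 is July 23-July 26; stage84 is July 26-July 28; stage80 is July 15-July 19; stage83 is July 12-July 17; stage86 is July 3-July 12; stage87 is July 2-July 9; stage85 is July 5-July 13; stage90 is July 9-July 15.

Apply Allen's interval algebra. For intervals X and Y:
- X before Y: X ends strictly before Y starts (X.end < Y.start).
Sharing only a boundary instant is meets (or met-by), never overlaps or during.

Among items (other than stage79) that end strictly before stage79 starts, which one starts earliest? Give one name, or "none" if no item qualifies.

stage87

Target stage79 = [July 25, July 28].
stage80 [July 15, July 19] → before → candidate.
stage81 [July 23, July 26] → overlaps → excluded.
stage82 [July 14, July 18] → before → candidate.
stage83 [July 12, July 17] → before → candidate.
stage84 [July 26, July 28] → finishes → excluded.
stage85 [July 5, July 13] → before → candidate.
stage86 [July 3, July 12] → before → candidate.
stage87 [July 2, July 9] → before → candidate.
stage88 [July 3, July 13] → before → candidate.
stage89 [July 19, July 23] → before → candidate.
stage90 [July 9, July 15] → before → candidate.
Among candidates, earliest start is July 2 → stage87.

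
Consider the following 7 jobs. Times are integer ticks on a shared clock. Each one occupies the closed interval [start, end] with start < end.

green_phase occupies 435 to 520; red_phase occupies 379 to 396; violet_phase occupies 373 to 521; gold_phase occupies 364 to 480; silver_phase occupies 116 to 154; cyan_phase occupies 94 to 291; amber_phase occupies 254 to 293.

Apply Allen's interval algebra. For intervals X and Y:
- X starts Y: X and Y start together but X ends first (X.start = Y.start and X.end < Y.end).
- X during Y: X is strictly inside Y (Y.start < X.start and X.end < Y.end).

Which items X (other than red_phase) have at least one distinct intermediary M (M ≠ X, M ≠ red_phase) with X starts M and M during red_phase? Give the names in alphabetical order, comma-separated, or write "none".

Target red_phase = [379, 396].
Intermediaries M with M during red_phase: none.
Union: none.

none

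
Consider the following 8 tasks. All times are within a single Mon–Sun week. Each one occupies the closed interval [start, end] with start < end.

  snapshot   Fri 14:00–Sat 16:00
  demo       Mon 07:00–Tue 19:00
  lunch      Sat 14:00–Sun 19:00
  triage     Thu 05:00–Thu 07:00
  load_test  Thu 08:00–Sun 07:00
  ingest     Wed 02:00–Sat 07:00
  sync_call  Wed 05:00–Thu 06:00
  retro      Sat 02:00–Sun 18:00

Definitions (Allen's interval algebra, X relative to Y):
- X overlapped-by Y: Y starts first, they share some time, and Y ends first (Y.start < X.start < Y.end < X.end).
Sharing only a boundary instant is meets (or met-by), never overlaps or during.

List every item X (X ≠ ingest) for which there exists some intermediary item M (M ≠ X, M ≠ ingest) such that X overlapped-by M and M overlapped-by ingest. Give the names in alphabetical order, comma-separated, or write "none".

lunch, retro

Target ingest = [Wed 02:00, Sat 07:00].
Intermediaries M with M overlapped-by ingest: load_test, retro, snapshot.
Via load_test — items with X overlapped-by load_test: lunch, retro.
Via retro — items with X overlapped-by retro: lunch.
Via snapshot — items with X overlapped-by snapshot: lunch, retro.
Union: lunch, retro.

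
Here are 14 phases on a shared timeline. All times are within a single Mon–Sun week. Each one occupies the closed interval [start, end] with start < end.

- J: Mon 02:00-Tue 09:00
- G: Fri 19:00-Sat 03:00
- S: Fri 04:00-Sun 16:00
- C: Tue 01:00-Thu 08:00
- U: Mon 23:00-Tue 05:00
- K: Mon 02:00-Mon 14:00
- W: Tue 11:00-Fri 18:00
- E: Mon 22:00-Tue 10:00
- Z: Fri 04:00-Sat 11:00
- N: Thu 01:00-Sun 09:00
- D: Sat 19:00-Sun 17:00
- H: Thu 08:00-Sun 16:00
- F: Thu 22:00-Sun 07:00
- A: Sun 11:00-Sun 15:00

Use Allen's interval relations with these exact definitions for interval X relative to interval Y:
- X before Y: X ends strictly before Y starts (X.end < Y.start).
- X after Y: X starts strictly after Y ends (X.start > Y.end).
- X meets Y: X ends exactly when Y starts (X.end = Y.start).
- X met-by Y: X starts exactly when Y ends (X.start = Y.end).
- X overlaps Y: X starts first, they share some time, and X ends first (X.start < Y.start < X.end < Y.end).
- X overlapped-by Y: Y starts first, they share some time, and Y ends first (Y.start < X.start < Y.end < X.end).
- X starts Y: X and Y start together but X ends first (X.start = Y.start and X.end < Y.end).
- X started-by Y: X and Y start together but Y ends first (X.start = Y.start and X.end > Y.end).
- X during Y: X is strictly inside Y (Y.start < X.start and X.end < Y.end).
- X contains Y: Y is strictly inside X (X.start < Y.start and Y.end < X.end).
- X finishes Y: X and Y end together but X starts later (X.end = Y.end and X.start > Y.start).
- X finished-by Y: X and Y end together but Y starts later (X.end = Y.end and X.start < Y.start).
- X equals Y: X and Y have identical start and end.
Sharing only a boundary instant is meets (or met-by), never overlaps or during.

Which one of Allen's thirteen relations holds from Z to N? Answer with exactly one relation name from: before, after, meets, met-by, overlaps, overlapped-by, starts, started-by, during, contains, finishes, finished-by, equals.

Z = [Fri 04:00, Sat 11:00]; N = [Thu 01:00, Sun 09:00].
Compare endpoints: Z.start > N.start, Z.start < N.end, Z.end > N.start, Z.end < N.end.
That pattern is 'during'.

during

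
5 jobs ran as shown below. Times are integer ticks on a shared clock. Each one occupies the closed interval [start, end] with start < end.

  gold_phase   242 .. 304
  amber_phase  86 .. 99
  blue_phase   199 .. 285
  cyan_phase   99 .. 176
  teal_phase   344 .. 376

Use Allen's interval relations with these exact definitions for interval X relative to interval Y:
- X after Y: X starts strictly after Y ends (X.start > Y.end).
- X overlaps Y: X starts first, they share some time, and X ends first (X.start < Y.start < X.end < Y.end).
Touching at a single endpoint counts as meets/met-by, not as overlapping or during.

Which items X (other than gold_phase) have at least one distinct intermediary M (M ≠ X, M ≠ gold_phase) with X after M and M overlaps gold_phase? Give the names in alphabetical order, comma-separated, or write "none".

Target gold_phase = [242, 304].
Intermediaries M with M overlaps gold_phase: blue_phase.
Via blue_phase — items with X after blue_phase: teal_phase.
Union: teal_phase.

teal_phase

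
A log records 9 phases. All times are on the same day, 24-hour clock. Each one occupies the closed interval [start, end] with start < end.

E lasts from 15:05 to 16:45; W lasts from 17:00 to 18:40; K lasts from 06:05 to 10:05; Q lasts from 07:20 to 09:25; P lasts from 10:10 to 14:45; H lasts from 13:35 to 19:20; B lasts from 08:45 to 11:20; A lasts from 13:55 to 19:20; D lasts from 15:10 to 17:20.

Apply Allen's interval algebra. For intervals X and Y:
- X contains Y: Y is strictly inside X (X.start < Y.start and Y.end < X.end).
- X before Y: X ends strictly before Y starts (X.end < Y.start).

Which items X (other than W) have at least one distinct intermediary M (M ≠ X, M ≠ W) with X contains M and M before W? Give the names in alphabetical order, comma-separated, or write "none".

Target W = [17:00, 18:40].
Intermediaries M with M before W: B, E, K, P, Q.
Via B — items with X contains B: none.
Via E — items with X contains E: A, H.
Via K — items with X contains K: none.
Via P — items with X contains P: none.
Via Q — items with X contains Q: K.
Union: A, H, K.

A, H, K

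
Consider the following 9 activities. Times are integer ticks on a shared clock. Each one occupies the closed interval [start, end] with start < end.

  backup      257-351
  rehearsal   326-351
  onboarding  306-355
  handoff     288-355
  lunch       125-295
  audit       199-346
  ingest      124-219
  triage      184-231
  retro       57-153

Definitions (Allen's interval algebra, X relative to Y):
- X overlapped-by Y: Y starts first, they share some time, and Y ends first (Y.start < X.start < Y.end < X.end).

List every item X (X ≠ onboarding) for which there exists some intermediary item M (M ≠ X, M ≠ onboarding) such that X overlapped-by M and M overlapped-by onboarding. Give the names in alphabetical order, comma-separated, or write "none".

Target onboarding = [306, 355].
Intermediaries M with M overlapped-by onboarding: none.
Union: none.

none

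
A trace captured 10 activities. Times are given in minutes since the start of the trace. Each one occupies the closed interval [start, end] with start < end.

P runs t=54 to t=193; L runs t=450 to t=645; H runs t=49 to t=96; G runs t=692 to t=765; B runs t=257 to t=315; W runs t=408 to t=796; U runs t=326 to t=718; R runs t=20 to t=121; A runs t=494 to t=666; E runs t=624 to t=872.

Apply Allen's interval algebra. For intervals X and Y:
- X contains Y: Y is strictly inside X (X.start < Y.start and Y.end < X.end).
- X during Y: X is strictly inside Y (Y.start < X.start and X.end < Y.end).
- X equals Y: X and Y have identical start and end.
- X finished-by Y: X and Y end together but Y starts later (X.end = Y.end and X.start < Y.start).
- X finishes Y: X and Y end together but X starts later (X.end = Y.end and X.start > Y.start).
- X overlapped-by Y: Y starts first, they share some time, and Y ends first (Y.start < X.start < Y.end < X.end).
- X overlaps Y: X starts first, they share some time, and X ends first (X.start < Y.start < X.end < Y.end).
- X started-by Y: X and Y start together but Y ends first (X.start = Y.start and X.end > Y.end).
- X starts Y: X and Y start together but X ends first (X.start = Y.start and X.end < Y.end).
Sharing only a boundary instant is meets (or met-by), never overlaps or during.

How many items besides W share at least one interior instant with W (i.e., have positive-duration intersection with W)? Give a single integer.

Target W = [t=408, t=796].
A [t=494, t=666] → during → counts.
B [t=257, t=315] → before → no.
E [t=624, t=872] → overlapped-by → counts.
G [t=692, t=765] → during → counts.
H [t=49, t=96] → before → no.
L [t=450, t=645] → during → counts.
P [t=54, t=193] → before → no.
R [t=20, t=121] → before → no.
U [t=326, t=718] → overlaps → counts.
Total: 5.

5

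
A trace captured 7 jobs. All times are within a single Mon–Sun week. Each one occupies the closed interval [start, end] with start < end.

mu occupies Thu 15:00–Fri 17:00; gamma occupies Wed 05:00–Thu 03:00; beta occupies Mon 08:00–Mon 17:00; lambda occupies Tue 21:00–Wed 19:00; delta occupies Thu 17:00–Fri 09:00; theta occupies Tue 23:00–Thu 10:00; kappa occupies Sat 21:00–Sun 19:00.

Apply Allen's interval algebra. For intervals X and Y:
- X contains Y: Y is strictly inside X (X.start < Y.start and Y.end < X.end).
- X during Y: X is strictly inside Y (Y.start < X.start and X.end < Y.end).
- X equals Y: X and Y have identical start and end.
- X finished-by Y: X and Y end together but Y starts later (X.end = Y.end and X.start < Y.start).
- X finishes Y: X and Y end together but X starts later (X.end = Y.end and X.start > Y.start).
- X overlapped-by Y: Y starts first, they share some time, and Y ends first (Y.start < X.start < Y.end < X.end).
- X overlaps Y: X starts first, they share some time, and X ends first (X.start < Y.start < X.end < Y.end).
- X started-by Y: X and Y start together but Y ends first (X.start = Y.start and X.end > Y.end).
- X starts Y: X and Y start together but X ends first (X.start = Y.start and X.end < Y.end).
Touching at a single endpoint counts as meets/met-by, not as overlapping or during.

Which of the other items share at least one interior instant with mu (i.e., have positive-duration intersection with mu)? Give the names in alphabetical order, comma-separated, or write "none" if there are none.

Target mu = [Thu 15:00, Fri 17:00].
beta [Mon 08:00, Mon 17:00] → before → no.
delta [Thu 17:00, Fri 09:00] → during → yes.
gamma [Wed 05:00, Thu 03:00] → before → no.
kappa [Sat 21:00, Sun 19:00] → after → no.
lambda [Tue 21:00, Wed 19:00] → before → no.
theta [Tue 23:00, Thu 10:00] → before → no.
Result: delta.

delta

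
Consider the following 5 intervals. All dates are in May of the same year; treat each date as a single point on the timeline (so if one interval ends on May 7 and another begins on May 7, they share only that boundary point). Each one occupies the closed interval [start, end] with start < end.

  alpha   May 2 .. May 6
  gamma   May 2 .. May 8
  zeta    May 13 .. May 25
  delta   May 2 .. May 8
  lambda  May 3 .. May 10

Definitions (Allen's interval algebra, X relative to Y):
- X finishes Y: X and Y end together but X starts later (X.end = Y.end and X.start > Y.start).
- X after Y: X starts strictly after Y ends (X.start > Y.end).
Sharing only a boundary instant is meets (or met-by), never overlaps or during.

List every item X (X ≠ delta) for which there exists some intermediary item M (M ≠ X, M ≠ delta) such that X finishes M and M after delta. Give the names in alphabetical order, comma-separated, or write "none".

Target delta = [May 2, May 8].
Intermediaries M with M after delta: zeta.
Via zeta — items with X finishes zeta: none.
Union: none.

none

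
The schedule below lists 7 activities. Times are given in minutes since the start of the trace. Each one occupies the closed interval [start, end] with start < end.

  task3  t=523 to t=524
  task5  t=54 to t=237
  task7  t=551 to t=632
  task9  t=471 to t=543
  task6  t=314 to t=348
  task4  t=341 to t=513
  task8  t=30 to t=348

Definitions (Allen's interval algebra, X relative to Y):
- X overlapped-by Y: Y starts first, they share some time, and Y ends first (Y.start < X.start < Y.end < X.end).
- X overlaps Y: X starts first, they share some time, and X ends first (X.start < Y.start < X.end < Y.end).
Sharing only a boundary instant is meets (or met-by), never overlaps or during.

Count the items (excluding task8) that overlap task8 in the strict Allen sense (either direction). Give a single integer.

1

Target task8 = [t=30, t=348].
task3 [t=523, t=524] → after → no.
task4 [t=341, t=513] → overlapped-by → counts.
task5 [t=54, t=237] → during → no.
task6 [t=314, t=348] → finishes → no.
task7 [t=551, t=632] → after → no.
task9 [t=471, t=543] → after → no.
Total: 1.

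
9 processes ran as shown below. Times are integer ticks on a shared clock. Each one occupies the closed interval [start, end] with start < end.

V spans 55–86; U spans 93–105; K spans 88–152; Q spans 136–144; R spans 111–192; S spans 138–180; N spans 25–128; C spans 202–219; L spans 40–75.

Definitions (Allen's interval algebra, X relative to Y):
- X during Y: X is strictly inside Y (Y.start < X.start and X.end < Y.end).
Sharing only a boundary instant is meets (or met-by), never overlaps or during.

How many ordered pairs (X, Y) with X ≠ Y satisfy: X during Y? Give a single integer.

Checking all 72 ordered pairs for relation 'during'; matching pairs in alphabetical order:
(L, N): L during N ✓
(Q, K): Q during K ✓
(Q, R): Q during R ✓
(S, R): S during R ✓
(U, K): U during K ✓
(U, N): U during N ✓
(V, N): V during N ✓
Count: 7.

7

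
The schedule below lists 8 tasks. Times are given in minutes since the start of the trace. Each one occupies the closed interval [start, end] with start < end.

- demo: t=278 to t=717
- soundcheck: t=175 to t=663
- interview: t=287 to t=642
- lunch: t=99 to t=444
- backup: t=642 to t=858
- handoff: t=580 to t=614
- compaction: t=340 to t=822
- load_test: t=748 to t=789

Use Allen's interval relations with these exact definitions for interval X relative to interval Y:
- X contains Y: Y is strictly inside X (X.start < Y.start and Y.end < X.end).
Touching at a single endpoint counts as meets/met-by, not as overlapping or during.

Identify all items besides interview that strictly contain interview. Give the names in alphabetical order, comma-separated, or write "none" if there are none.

demo, soundcheck

Target interview = [t=287, t=642].
backup [t=642, t=858] → met-by → no.
compaction [t=340, t=822] → overlapped-by → no.
demo [t=278, t=717] → contains → yes.
handoff [t=580, t=614] → during → no.
load_test [t=748, t=789] → after → no.
lunch [t=99, t=444] → overlaps → no.
soundcheck [t=175, t=663] → contains → yes.
Result: demo, soundcheck.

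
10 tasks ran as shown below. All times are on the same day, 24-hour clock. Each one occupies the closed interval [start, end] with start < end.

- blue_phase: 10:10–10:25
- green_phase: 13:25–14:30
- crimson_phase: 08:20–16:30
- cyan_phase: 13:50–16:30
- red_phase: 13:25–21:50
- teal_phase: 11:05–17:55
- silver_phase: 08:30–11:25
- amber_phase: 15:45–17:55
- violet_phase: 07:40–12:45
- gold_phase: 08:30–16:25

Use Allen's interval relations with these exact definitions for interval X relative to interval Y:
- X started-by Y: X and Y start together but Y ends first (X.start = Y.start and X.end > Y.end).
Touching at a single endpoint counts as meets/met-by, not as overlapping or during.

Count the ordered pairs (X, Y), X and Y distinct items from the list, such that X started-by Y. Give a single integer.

Checking all 90 ordered pairs for relation 'started-by'; matching pairs in alphabetical order:
(gold_phase, silver_phase): gold_phase started-by silver_phase ✓
(red_phase, green_phase): red_phase started-by green_phase ✓
Count: 2.

2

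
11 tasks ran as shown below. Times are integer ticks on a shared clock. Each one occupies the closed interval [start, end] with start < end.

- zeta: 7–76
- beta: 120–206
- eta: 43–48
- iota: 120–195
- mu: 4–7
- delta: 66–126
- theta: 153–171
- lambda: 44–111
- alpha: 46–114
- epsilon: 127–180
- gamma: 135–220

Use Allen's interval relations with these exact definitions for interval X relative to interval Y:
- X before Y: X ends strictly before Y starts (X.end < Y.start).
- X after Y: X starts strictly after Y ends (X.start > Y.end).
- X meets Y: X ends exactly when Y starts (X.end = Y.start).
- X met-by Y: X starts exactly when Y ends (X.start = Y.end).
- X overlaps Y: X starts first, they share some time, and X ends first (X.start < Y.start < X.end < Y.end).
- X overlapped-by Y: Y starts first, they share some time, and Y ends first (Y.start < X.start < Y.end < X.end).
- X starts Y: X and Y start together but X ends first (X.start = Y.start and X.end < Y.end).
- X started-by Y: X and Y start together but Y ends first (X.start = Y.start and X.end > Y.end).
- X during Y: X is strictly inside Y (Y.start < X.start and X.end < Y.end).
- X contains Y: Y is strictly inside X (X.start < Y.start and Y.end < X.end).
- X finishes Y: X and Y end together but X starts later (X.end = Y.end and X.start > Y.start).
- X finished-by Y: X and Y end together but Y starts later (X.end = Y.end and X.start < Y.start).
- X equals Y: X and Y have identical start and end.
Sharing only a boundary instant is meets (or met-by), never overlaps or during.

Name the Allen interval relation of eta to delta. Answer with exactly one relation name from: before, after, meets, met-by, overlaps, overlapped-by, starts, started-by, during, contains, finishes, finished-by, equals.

eta = [43, 48]; delta = [66, 126].
Compare endpoints: eta.start < delta.start, eta.start < delta.end, eta.end < delta.start, eta.end < delta.end.
That pattern is 'before'.

before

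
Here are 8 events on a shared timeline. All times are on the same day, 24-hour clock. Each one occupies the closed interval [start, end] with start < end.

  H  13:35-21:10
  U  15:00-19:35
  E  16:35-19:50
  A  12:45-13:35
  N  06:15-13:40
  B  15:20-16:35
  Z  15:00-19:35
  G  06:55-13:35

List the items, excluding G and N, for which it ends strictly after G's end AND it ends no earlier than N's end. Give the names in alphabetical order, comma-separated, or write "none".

Conditions: its end is strictly after G's end (X.end > 13:35) AND its end is no earlier than N's end (X.end >= 13:40).
A: end 13:35 > 13:35? ✗; end 13:35 >= 13:40? ✗ → no.
B: end 16:35 > 13:35? ✓; end 16:35 >= 13:40? ✓ → yes.
E: end 19:50 > 13:35? ✓; end 19:50 >= 13:40? ✓ → yes.
H: end 21:10 > 13:35? ✓; end 21:10 >= 13:40? ✓ → yes.
U: end 19:35 > 13:35? ✓; end 19:35 >= 13:40? ✓ → yes.
Z: end 19:35 > 13:35? ✓; end 19:35 >= 13:40? ✓ → yes.
Result: B, E, H, U, Z.

B, E, H, U, Z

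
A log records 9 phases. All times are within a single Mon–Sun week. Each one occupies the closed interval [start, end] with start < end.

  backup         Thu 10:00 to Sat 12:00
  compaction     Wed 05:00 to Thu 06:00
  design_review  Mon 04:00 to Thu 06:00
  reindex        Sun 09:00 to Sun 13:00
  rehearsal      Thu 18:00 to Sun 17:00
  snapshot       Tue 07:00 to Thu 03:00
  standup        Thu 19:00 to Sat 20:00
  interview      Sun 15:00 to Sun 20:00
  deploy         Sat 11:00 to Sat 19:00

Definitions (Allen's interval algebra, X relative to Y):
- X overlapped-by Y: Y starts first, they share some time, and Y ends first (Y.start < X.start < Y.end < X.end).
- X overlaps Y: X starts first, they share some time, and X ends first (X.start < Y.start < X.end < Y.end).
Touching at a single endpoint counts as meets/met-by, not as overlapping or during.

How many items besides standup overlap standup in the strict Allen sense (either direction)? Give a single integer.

Target standup = [Thu 19:00, Sat 20:00].
backup [Thu 10:00, Sat 12:00] → overlaps → counts.
compaction [Wed 05:00, Thu 06:00] → before → no.
deploy [Sat 11:00, Sat 19:00] → during → no.
design_review [Mon 04:00, Thu 06:00] → before → no.
interview [Sun 15:00, Sun 20:00] → after → no.
rehearsal [Thu 18:00, Sun 17:00] → contains → no.
reindex [Sun 09:00, Sun 13:00] → after → no.
snapshot [Tue 07:00, Thu 03:00] → before → no.
Total: 1.

1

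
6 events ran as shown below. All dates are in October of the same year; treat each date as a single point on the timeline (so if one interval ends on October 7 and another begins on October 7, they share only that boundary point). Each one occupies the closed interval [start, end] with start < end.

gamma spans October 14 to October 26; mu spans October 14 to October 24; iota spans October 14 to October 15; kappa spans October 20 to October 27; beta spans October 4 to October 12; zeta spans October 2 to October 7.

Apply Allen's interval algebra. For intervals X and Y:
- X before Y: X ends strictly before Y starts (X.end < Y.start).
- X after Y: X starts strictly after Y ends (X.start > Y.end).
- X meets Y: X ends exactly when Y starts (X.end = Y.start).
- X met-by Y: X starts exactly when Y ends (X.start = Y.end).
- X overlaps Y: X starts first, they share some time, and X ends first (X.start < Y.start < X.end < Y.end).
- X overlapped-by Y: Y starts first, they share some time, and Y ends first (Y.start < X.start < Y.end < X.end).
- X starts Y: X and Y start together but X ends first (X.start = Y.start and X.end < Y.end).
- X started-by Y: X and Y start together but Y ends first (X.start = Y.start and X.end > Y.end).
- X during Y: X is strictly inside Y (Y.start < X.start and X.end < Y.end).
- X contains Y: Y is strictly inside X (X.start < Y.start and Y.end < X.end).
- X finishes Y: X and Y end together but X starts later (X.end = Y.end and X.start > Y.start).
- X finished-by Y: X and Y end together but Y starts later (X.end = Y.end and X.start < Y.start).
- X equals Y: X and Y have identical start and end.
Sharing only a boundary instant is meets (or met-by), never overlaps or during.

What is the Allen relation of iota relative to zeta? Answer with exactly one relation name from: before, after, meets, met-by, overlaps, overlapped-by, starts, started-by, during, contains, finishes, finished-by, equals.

iota = [October 14, October 15]; zeta = [October 2, October 7].
Compare endpoints: iota.start > zeta.start, iota.start > zeta.end, iota.end > zeta.start, iota.end > zeta.end.
That pattern is 'after'.

after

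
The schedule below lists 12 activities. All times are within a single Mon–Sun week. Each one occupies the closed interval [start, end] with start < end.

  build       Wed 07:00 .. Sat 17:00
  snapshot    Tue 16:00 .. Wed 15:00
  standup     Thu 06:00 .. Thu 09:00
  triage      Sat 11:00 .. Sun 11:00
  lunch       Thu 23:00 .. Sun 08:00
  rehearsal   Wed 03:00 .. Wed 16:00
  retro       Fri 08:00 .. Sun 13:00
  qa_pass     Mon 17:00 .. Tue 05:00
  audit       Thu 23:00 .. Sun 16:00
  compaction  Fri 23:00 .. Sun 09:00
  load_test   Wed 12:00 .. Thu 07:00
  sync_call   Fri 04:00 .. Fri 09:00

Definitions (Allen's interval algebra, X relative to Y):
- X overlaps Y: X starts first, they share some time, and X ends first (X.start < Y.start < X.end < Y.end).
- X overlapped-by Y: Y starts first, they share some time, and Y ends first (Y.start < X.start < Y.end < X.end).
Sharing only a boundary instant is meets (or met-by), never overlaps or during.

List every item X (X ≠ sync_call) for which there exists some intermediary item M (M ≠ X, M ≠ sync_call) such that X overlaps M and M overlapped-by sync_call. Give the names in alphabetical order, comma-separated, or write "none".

Target sync_call = [Fri 04:00, Fri 09:00].
Intermediaries M with M overlapped-by sync_call: retro.
Via retro — items with X overlaps retro: build, lunch.
Union: build, lunch.

build, lunch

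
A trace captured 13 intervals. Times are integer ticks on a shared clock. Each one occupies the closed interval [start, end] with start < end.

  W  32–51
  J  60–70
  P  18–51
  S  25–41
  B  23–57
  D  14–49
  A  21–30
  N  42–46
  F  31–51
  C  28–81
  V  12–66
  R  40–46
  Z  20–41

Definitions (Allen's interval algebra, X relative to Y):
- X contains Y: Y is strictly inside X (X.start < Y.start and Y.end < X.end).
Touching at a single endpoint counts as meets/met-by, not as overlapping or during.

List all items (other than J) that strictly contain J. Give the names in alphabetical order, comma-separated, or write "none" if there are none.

C

Target J = [60, 70].
A [21, 30] → before → no.
B [23, 57] → before → no.
C [28, 81] → contains → yes.
D [14, 49] → before → no.
F [31, 51] → before → no.
N [42, 46] → before → no.
P [18, 51] → before → no.
R [40, 46] → before → no.
S [25, 41] → before → no.
V [12, 66] → overlaps → no.
W [32, 51] → before → no.
Z [20, 41] → before → no.
Result: C.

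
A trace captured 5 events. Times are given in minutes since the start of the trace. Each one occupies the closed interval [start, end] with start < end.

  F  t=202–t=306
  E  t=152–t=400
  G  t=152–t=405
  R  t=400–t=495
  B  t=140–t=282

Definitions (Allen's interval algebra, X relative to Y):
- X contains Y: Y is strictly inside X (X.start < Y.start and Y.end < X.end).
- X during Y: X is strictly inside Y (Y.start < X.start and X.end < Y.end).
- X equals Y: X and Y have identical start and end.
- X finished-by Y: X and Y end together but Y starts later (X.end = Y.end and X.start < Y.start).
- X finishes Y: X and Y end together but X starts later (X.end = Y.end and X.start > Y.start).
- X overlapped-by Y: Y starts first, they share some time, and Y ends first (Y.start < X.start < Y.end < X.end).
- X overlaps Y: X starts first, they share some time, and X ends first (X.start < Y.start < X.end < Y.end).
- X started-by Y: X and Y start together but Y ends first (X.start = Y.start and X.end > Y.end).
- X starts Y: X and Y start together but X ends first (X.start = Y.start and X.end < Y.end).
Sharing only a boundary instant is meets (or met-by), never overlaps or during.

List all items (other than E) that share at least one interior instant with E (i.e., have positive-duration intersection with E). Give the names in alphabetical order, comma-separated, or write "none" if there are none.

B, F, G

Target E = [t=152, t=400].
B [t=140, t=282] → overlaps → yes.
F [t=202, t=306] → during → yes.
G [t=152, t=405] → started-by → yes.
R [t=400, t=495] → met-by → no.
Result: B, F, G.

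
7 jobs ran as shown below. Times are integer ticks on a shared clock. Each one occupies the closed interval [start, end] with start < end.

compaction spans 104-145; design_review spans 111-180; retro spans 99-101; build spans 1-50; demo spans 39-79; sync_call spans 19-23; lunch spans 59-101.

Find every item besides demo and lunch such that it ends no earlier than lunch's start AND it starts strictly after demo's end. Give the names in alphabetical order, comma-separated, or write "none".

Conditions: its end is no earlier than lunch's start (X.end >= 59) AND its start is strictly after demo's end (X.start > 79).
build: end 50 >= 59? ✗; start 1 > 79? ✗ → no.
compaction: end 145 >= 59? ✓; start 104 > 79? ✓ → yes.
design_review: end 180 >= 59? ✓; start 111 > 79? ✓ → yes.
retro: end 101 >= 59? ✓; start 99 > 79? ✓ → yes.
sync_call: end 23 >= 59? ✗; start 19 > 79? ✗ → no.
Result: compaction, design_review, retro.

compaction, design_review, retro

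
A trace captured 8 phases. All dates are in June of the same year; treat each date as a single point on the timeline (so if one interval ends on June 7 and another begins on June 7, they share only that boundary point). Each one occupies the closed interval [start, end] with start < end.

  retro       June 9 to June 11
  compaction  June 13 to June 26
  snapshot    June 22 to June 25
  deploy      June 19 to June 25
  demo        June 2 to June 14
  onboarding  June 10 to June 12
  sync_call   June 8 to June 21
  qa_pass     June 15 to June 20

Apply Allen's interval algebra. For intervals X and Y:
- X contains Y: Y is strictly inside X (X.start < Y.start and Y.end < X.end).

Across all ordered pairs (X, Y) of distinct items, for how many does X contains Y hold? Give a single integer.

Checking all 56 ordered pairs for relation 'contains'; matching pairs in alphabetical order:
(compaction, deploy): compaction contains deploy ✓
(compaction, qa_pass): compaction contains qa_pass ✓
(compaction, snapshot): compaction contains snapshot ✓
(demo, onboarding): demo contains onboarding ✓
(demo, retro): demo contains retro ✓
(sync_call, onboarding): sync_call contains onboarding ✓
(sync_call, qa_pass): sync_call contains qa_pass ✓
(sync_call, retro): sync_call contains retro ✓
Count: 8.

8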